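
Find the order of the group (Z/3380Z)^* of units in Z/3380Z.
(Z/3380Z)^* consists of the classes a with gcd(a, 3380) = 1, so its order is φ(3380). φ is multiplicative, with φ(p^e) = p^e − p^(e−1). Factorise 3380 = 2^2 · 5 · 13^2. Then
  φ(3380) = (2^2 − 2^1) · (5 − 1) · (13^2 − 13^1) = 2 · 4 · 156 = 1248.
Thus |(Z/3380Z)^*| = 1248.

Final answer: |(Z/3380Z)^*| = 1248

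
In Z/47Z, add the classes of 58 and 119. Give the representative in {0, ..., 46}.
Reduce the summands first: 58 ≡ 11, 119 ≡ 25 (mod 47), so 58 + 119 ≡ 11 + 25 (mod 47). 11 + 25 = 36; 36 = 0·47 + 36, so (58 + 119) mod 47 = 36.

Final answer: 36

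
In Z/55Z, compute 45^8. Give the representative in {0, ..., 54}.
45

Use repeated squaring. Binary(8) = 1000. Walk through the bits of the exponent 8 left-to-right: at each bit after the leading one, square the running value, then multiply by 45 if the bit is 1 (always reducing mod 55):
  bit 1 = 1 (leading): start with 45.
  bit 2 = 0: square 45^2 = 2025 ≡ 45 (mod 55).
  bit 3 = 0: square 45^2 = 2025 ≡ 45 (mod 55).
  bit 4 = 0: square 45^2 = 2025 ≡ 45 (mod 55).
Final value: 45^8 ≡ 45 (mod 55).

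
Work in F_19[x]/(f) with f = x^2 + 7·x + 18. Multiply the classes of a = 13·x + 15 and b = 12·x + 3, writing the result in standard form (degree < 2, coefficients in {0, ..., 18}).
Multiply as integer polynomials: a · b = 156·x^2 + 219·x + 45. Reducing coefficients mod 19: a · b ≡ 4·x^2 + 10·x + 7. Now divide by f(x) = x^2 + 7·x + 18 in F_19[x], eliminating the leading term at each step:
  leading term 4·x^2: subtract (4)·f(x) = 4·x^2 + 9·x + 15, leaving x + 11 (coefficients mod 19)
The degree is now < 2, so this is the remainder. Hence a · b ≡ x + 11 in F_19[x]/(f).

Final answer: a · b ≡ x + 11 (mod f(x))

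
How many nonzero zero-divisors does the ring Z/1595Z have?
Z/1595Z has 474 nonzero zero-divisors

In Z/1595Z each nonzero element is either a unit (gcd with 1595 is 1) or a zero-divisor (gcd > 1). The number of units is φ(1595): factorise 1595 = 5 · 11 · 29, so φ(1595) = (5 − 1) · (11 − 1) · (29 − 1) = 4 · 10 · 28 = 1120. The nonzero elements number 1595 − 1 = 1594. Hence the nonzero zero-divisors number 1594 − 1120 = 474.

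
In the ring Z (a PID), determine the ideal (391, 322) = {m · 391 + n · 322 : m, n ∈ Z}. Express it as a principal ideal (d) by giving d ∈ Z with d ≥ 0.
(391, 322) = (23); d = 23

In the PID Z, (a, b) is generated by gcd(a, b). Compute gcd(391, 322) with the extended Euclidean algorithm, tracking rows (r, s, t) with s·391 + t·322 = r:
  row A: (391, 1, 0)   [1·391 + 0·322 = 391]
  row B: (322, 0, 1)   [0·391 + 1·322 = 322]
  391 = 1·322 + 69   → row C = row A − 1·row B = (69, 1, −1)   [check: 1·391 − 1·322 = 69]
  322 = 4·69 + 46   → row D = row B − 4·row C = (46, −4, 5)   [check: −4·391 + 5·322 = 46]
  69 = 1·46 + 23   → row E = row C − 1·row D = (23, 5, −6)   [check: 5·391 − 6·322 = 23]
  46 = 2·23 + 0   → remainder 0, stop. gcd = 23 (last nonzero row E).
So gcd(391, 322) = 23, with Bézout identity 5·391 − 6·322 = 23. Containment (⊇): the Bézout identity exhibits 23 as an element of (391, 322), giving (23) ⊆ (391, 322). Containment (⊆): since 23 | 391 and 23 | 322 (391 = 23·17, 322 = 23·14), every Z-linear combination of 391 and 322 is divisible by 23, so (391, 322) ⊆ (23). Therefore (391, 322) = (23), d = 23.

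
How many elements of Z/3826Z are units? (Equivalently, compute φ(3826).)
Z/3826Z has φ(3826) = 1912 units

An element a ∈ Z/3826Z is a unit iff gcd(a, 3826) = 1, so the number of units is φ(3826). φ is multiplicative, with φ(p^e) = p^e − p^(e−1). Factorise 3826 = 2 · 1913. Then
  φ(3826) = (2 − 1) · (1913 − 1) = 1 · 1912 = 1912.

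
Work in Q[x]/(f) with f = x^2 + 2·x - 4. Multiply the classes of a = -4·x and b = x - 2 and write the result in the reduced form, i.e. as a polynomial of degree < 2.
a · b ≡ 16·x - 16 (mod f(x))

First multiply in Q[x] without reducing: a · b = -4·x^2 + 8·x. Now divide by f(x) = x^2 + 2·x - 4, eliminating the leading term at each step:
  leading term -4·x^2: subtract (-4)·f(x) = -4·x^2 - 8·x + 16, leaving 16·x - 16
The degree is now < 2, so this is the remainder. Hence a · b ≡ 16·x - 16 in Q[x]/(f).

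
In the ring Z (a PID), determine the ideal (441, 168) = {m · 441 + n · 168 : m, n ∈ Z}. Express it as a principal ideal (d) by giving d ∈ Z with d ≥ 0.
(441, 168) = (21); d = 21

In the PID Z, (a, b) is generated by gcd(a, b). Compute gcd(441, 168) with the extended Euclidean algorithm, tracking rows (r, s, t) with s·441 + t·168 = r:
  row A: (441, 1, 0)   [1·441 + 0·168 = 441]
  row B: (168, 0, 1)   [0·441 + 1·168 = 168]
  441 = 2·168 + 105   → row C = row A − 2·row B = (105, 1, −2)   [check: 1·441 − 2·168 = 105]
  168 = 1·105 + 63   → row D = row B − 1·row C = (63, −1, 3)   [check: −1·441 + 3·168 = 63]
  105 = 1·63 + 42   → row E = row C − 1·row D = (42, 2, −5)   [check: 2·441 − 5·168 = 42]
  63 = 1·42 + 21   → row F = row D − 1·row E = (21, −3, 8)   [check: −3·441 + 8·168 = 21]
  42 = 2·21 + 0   → remainder 0, stop. gcd = 21 (last nonzero row F).
So gcd(441, 168) = 21, with Bézout identity −3·441 + 8·168 = 21. Containment (⊇): the Bézout identity exhibits 21 as an element of (441, 168), giving (21) ⊆ (441, 168). Containment (⊆): since 21 | 441 and 21 | 168 (441 = 21·21, 168 = 21·8), every Z-linear combination of 441 and 168 is divisible by 21, so (441, 168) ⊆ (21). Therefore (441, 168) = (21), d = 21.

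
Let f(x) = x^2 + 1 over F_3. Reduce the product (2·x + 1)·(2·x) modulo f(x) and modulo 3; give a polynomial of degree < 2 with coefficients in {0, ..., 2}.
a · b ≡ 2·x + 2 (mod f(x))

Multiply as integer polynomials: a · b = 4·x^2 + 2·x. Reducing coefficients mod 3: a · b ≡ x^2 + 2·x. Now divide by f(x) = x^2 + 1 in F_3[x], eliminating the leading term at each step:
  leading term x^2: subtract (1)·f(x) = x^2 + 1, leaving 2·x + 2 (coefficients mod 3)
The degree is now < 2, so this is the remainder. Hence a · b ≡ 2·x + 2 in F_3[x]/(f).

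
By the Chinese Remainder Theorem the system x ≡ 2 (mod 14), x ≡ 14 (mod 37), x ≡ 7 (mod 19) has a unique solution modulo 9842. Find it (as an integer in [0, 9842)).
The moduli 14, 37, 19 are pairwise coprime, so by the CRT there is a unique solution mod 14·37·19 = 9842.
Solve by successive substitution. Start with x ≡ 2 (mod 14).
  Combine with x ≡ 14 (mod 37): write x = 2 + 14·t and require 2 + 14·t ≡ 14 (mod 37), i.e. 14·t ≡ 14 − 2 ≡ 12 (mod 37). Since 14^(−1) ≡ 8 (mod 37), t ≡ 8·12 ≡ 22 (mod 37). So x ≡ 2 + 14·22 = 310 (mod 518).
  Combine with x ≡ 7 (mod 19): write x = 310 + 518·t and require 310 + 518·t ≡ 7 (mod 19), i.e. 518·t ≡ 7 − 310 ≡ 1 (mod 19). Since 518^(−1) ≡ 4 (mod 19) (518 ≡ 5 (mod 19)), t ≡ 4·1 ≡ 4 (mod 19). So x ≡ 310 + 518·4 = 2382 (mod 9842).
Unique solution in [0, 9842): x = 2382.

Final answer: x ≡ 2382 (mod 9842); the representative in [0, 9842) is 2382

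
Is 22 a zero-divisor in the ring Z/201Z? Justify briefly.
NO

gcd(22, 201) = 1, so 22 is a unit in Z/201Z (it has a multiplicative inverse). A unit cannot be a zero-divisor: if 22·b ≡ 0 then multiplying both sides by 22^(−1) gives b ≡ 0. So 22 is not a zero-divisor.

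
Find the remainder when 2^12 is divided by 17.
16

Use repeated squaring. Binary(12) = 1100. Walk through the bits of the exponent 12 left-to-right: at each bit after the leading one, square the running value, then multiply by 2 if the bit is 1 (always reducing mod 17):
  bit 1 = 1 (leading): start with 2.
  bit 2 = 1: square 2^2 = 4; bit is 1, so multiply 4·2 = 8 (mod 17).
  bit 3 = 0: square 8^2 = 64 ≡ 13 (mod 17).
  bit 4 = 0: square 13^2 = 169 ≡ 16 (mod 17).
Final value: 2^12 ≡ 16 (mod 17).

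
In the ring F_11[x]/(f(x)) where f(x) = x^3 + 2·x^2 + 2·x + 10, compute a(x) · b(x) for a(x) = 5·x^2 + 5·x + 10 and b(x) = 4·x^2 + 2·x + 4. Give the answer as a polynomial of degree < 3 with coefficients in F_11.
Multiply as integer polynomials: a · b = 20·x^4 + 30·x^3 + 70·x^2 + 40·x + 40. Reducing coefficients mod 11: a · b ≡ 9·x^4 + 8·x^3 + 4·x^2 + 7·x + 7. Now divide by f(x) = x^3 + 2·x^2 + 2·x + 10 in F_11[x], eliminating the leading term at each step:
  leading term 9·x^4: subtract (9·x)·f(x) = 9·x^4 + 7·x^3 + 7·x^2 + 2·x, leaving x^3 + 8·x^2 + 5·x + 7 (coefficients mod 11)
  leading term x^3: subtract (1)·f(x) = x^3 + 2·x^2 + 2·x + 10, leaving 6·x^2 + 3·x + 8 (coefficients mod 11)
The degree is now < 3, so this is the remainder. Hence a · b ≡ 6·x^2 + 3·x + 8 in F_11[x]/(f).

Final answer: a · b ≡ 6·x^2 + 3·x + 8 (mod f(x))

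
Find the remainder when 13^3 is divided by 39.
13

Use repeated squaring. Binary(3) = 11. Walk through the bits of the exponent 3 left-to-right: at each bit after the leading one, square the running value, then multiply by 13 if the bit is 1 (always reducing mod 39):
  bit 1 = 1 (leading): start with 13.
  bit 2 = 1: square 13^2 = 169 ≡ 13; bit is 1, so multiply 13·13 = 169 ≡ 13 (mod 39).
Final value: 13^3 ≡ 13 (mod 39).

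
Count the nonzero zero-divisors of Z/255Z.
In Z/255Z each nonzero element is either a unit (gcd with 255 is 1) or a zero-divisor (gcd > 1). The number of units is φ(255): factorise 255 = 3 · 5 · 17, so φ(255) = (3 − 1) · (5 − 1) · (17 − 1) = 2 · 4 · 16 = 128. The nonzero elements number 255 − 1 = 254. Hence the nonzero zero-divisors number 254 − 128 = 126.

Final answer: Z/255Z has 126 nonzero zero-divisors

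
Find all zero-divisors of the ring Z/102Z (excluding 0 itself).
An element a ∈ Z/102Z (with a ≠ 0) is a zero-divisor iff gcd(a, 102) > 1 (because a is a unit precisely when gcd(a, n) = 1, and in Z/nZ every nonzero, non-unit element is a zero-divisor). Scan a = 1, ..., 101 and keep those with gcd(a, 102) > 1:
  gcd(2, 102) = 2, gcd(3, 102) = 3, gcd(4, 102) = 2, gcd(6, 102) = 6, gcd(8, 102) = 2, gcd(9, 102) = 3, gcd(10, 102) = 2, gcd(12, 102) = 6, gcd(14, 102) = 2, gcd(15, 102) = 3, gcd(16, 102) = 2, gcd(17, 102) = 17, gcd(18, 102) = 6, gcd(20, 102) = 2, gcd(21, 102) = 3, gcd(22, 102) = 2, gcd(24, 102) = 6, gcd(26, 102) = 2, gcd(27, 102) = 3, gcd(28, 102) = 2, gcd(30, 102) = 6, gcd(32, 102) = 2, gcd(33, 102) = 3, gcd(34, 102) = 34, gcd(36, 102) = 6, gcd(38, 102) = 2, gcd(39, 102) = 3, gcd(40, 102) = 2, gcd(42, 102) = 6, gcd(44, 102) = 2, gcd(45, 102) = 3, gcd(46, 102) = 2, gcd(48, 102) = 6, gcd(50, 102) = 2, gcd(51, 102) = 51, gcd(52, 102) = 2, gcd(54, 102) = 6, gcd(56, 102) = 2, gcd(57, 102) = 3, gcd(58, 102) = 2, gcd(60, 102) = 6, gcd(62, 102) = 2, gcd(63, 102) = 3, gcd(64, 102) = 2, gcd(66, 102) = 6, gcd(68, 102) = 34, gcd(69, 102) = 3, gcd(70, 102) = 2, gcd(72, 102) = 6, gcd(74, 102) = 2, gcd(75, 102) = 3, gcd(76, 102) = 2, gcd(78, 102) = 6, gcd(80, 102) = 2, gcd(81, 102) = 3, gcd(82, 102) = 2, gcd(84, 102) = 6, gcd(85, 102) = 17, gcd(86, 102) = 2, gcd(87, 102) = 3, gcd(88, 102) = 2, gcd(90, 102) = 6, gcd(92, 102) = 2, gcd(93, 102) = 3, gcd(94, 102) = 2, gcd(96, 102) = 6, gcd(98, 102) = 2, gcd(99, 102) = 3, gcd(100, 102) = 2.
All other a ∈ {1, ..., 101} have gcd(a, 102) = 1 and are units. So the nonzero zero-divisors are exactly the 69 values of a appearing in this scan.

Final answer: nonzero zero-divisors of Z/102Z = {2, 3, 4, 6, 8, 9, 10, 12, 14, 15, 16, 17, 18, 20, 21, 22, 24, 26, 27, 28, 30, 32, 33, 34, 36, 38, 39, 40, 42, 44, 45, 46, 48, 50, 51, 52, 54, 56, 57, 58, 60, 62, 63, 64, 66, 68, 69, 70, 72, 74, 75, 76, 78, 80, 81, 82, 84, 85, 86, 87, 88, 90, 92, 93, 94, 96, 98, 99, 100}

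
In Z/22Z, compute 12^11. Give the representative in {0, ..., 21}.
12

Use repeated squaring. Binary(11) = 1011. Walk through the bits of the exponent 11 left-to-right: at each bit after the leading one, square the running value, then multiply by 12 if the bit is 1 (always reducing mod 22):
  bit 1 = 1 (leading): start with 12.
  bit 2 = 0: square 12^2 = 144 ≡ 12 (mod 22).
  bit 3 = 1: square 12^2 = 144 ≡ 12; bit is 1, so multiply 12·12 = 144 ≡ 12 (mod 22).
  bit 4 = 1: square 12^2 = 144 ≡ 12; bit is 1, so multiply 12·12 = 144 ≡ 12 (mod 22).
Final value: 12^11 ≡ 12 (mod 22).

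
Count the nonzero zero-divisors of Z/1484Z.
Z/1484Z has 859 nonzero zero-divisors

In Z/1484Z each nonzero element is either a unit (gcd with 1484 is 1) or a zero-divisor (gcd > 1). The number of units is φ(1484): factorise 1484 = 2^2 · 7 · 53, so φ(1484) = (2^2 − 2^1) · (7 − 1) · (53 − 1) = 2 · 6 · 52 = 624. The nonzero elements number 1484 − 1 = 1483. Hence the nonzero zero-divisors number 1483 − 624 = 859.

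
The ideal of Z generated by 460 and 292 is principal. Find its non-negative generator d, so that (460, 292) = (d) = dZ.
(460, 292) = (4); d = 4

In the PID Z, (a, b) is generated by gcd(a, b). Compute gcd(460, 292) with the extended Euclidean algorithm, tracking rows (r, s, t) with s·460 + t·292 = r:
  row A: (460, 1, 0)   [1·460 + 0·292 = 460]
  row B: (292, 0, 1)   [0·460 + 1·292 = 292]
  460 = 1·292 + 168   → row C = row A − 1·row B = (168, 1, −1)   [check: 1·460 − 1·292 = 168]
  292 = 1·168 + 124   → row D = row B − 1·row C = (124, −1, 2)   [check: −1·460 + 2·292 = 124]
  168 = 1·124 + 44   → row E = row C − 1·row D = (44, 2, −3)   [check: 2·460 − 3·292 = 44]
  124 = 2·44 + 36   → row F = row D − 2·row E = (36, −5, 8)   [check: −5·460 + 8·292 = 36]
  44 = 1·36 + 8   → row G = row E − 1·row F = (8, 7, −11)   [check: 7·460 − 11·292 = 8]
  36 = 4·8 + 4   → row H = row F − 4·row G = (4, −33, 52)   [check: −33·460 + 52·292 = 4]
  8 = 2·4 + 0   → remainder 0, stop. gcd = 4 (last nonzero row H).
So gcd(460, 292) = 4, with Bézout identity −33·460 + 52·292 = 4. Containment (⊇): the Bézout identity exhibits 4 as an element of (460, 292), giving (4) ⊆ (460, 292). Containment (⊆): since 4 | 460 and 4 | 292 (460 = 4·115, 292 = 4·73), every Z-linear combination of 460 and 292 is divisible by 4, so (460, 292) ⊆ (4). Therefore (460, 292) = (4), d = 4.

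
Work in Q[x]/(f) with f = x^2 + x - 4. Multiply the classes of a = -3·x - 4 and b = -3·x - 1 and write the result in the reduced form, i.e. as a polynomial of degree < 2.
a · b ≡ 6·x + 40 (mod f(x))

First multiply in Q[x] without reducing: a · b = 9·x^2 + 15·x + 4. Now divide by f(x) = x^2 + x - 4, eliminating the leading term at each step:
  leading term 9·x^2: subtract (9)·f(x) = 9·x^2 + 9·x - 36, leaving 6·x + 40
The degree is now < 2, so this is the remainder. Hence a · b ≡ 6·x + 40 in Q[x]/(f).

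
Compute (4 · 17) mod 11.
Reduce the factors first: 17 ≡ 6 (mod 11), so 4 · 17 ≡ 4 · 6 (mod 11). 4 · 6 = 24. Dividing by 11: 24 = 2·11 + 2. So (4 · 17) mod 11 = 2.

Final answer: 2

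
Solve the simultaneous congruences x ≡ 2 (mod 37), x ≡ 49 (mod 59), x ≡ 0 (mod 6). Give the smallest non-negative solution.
The moduli 37, 59, 6 are pairwise coprime, so by the CRT there is a unique solution mod 37·59·6 = 13098.
Solve by successive substitution. Start with x ≡ 2 (mod 37).
  Combine with x ≡ 49 (mod 59): write x = 2 + 37·t and require 2 + 37·t ≡ 49 (mod 59), i.e. 37·t ≡ 49 − 2 ≡ 47 (mod 59). Since 37^(−1) ≡ 8 (mod 59), t ≡ 8·47 ≡ 22 (mod 59). So x ≡ 2 + 37·22 = 816 (mod 2183).
  Combine with x ≡ 0 (mod 6): write x = 816 + 2183·t and require 816 + 2183·t ≡ 0 (mod 6), i.e. 2183·t ≡ 0 − 816 ≡ 0 (mod 6). Since 2183^(−1) ≡ 5 (mod 6) (2183 ≡ 5 (mod 6)), t ≡ 5·0 ≡ 0 (mod 6). So x ≡ 816 + 2183·0 = 816 (mod 13098).
Unique solution in [0, 13098): x = 816.

Final answer: x ≡ 816 (mod 13098); the representative in [0, 13098) is 816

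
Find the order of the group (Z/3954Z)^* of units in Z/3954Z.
|(Z/3954Z)^*| = 1316

(Z/3954Z)^* consists of the classes a with gcd(a, 3954) = 1, so its order is φ(3954). φ is multiplicative, with φ(p^e) = p^e − p^(e−1). Factorise 3954 = 2 · 3 · 659. Then
  φ(3954) = (2 − 1) · (3 − 1) · (659 − 1) = 1 · 2 · 658 = 1316.
Thus |(Z/3954Z)^*| = 1316.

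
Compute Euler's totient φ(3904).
φ is multiplicative, with φ(p^e) = p^e − p^(e−1). Factorise 3904 = 2^6 · 61. Then
  φ(3904) = (2^6 − 2^5) · (61 − 1) = 32 · 60 = 1920.

Final answer: φ(3904) = 1920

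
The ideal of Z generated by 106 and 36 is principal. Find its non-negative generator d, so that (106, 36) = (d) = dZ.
(106, 36) = (2); d = 2

In the PID Z, (a, b) is generated by gcd(a, b). Compute gcd(106, 36) with the extended Euclidean algorithm, tracking rows (r, s, t) with s·106 + t·36 = r:
  row A: (106, 1, 0)   [1·106 + 0·36 = 106]
  row B: (36, 0, 1)   [0·106 + 1·36 = 36]
  106 = 2·36 + 34   → row C = row A − 2·row B = (34, 1, −2)   [check: 1·106 − 2·36 = 34]
  36 = 1·34 + 2   → row D = row B − 1·row C = (2, −1, 3)   [check: −1·106 + 3·36 = 2]
  34 = 17·2 + 0   → remainder 0, stop. gcd = 2 (last nonzero row D).
So gcd(106, 36) = 2, with Bézout identity −1·106 + 3·36 = 2. Containment (⊇): the Bézout identity exhibits 2 as an element of (106, 36), giving (2) ⊆ (106, 36). Containment (⊆): since 2 | 106 and 2 | 36 (106 = 2·53, 36 = 2·18), every Z-linear combination of 106 and 36 is divisible by 2, so (106, 36) ⊆ (2). Therefore (106, 36) = (2), d = 2.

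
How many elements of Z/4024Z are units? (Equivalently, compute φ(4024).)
An element a ∈ Z/4024Z is a unit iff gcd(a, 4024) = 1, so the number of units is φ(4024). φ is multiplicative, with φ(p^e) = p^e − p^(e−1). Factorise 4024 = 2^3 · 503. Then
  φ(4024) = (2^3 − 2^2) · (503 − 1) = 4 · 502 = 2008.

Final answer: Z/4024Z has φ(4024) = 2008 units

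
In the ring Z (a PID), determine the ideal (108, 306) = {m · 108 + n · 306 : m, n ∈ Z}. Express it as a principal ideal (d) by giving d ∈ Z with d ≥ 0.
(108, 306) = (18); d = 18

In the PID Z, (a, b) is generated by gcd(a, b). Compute gcd(306, 108) with the extended Euclidean algorithm, tracking rows (r, s, t) with s·306 + t·108 = r:
  row A: (306, 1, 0)   [1·306 + 0·108 = 306]
  row B: (108, 0, 1)   [0·306 + 1·108 = 108]
  306 = 2·108 + 90   → row C = row A − 2·row B = (90, 1, −2)   [check: 1·306 − 2·108 = 90]
  108 = 1·90 + 18   → row D = row B − 1·row C = (18, −1, 3)   [check: −1·306 + 3·108 = 18]
  90 = 5·18 + 0   → remainder 0, stop. gcd = 18 (last nonzero row D).
So gcd(108, 306) = 18, with Bézout identity −1·306 + 3·108 = 18. Containment (⊇): the Bézout identity exhibits 18 as an element of (108, 306), giving (18) ⊆ (108, 306). Containment (⊆): since 18 | 108 and 18 | 306 (108 = 18·6, 306 = 18·17), every Z-linear combination of 108 and 306 is divisible by 18, so (108, 306) ⊆ (18). Therefore (108, 306) = (18), d = 18.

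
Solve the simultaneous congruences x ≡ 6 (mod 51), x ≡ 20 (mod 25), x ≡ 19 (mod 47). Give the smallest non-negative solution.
x ≡ 41520 (mod 59925); the representative in [0, 59925) is 41520

The moduli 51, 25, 47 are pairwise coprime, so by the CRT there is a unique solution mod 51·25·47 = 59925.
Solve by successive substitution. Start with x ≡ 6 (mod 51).
  Combine with x ≡ 20 (mod 25): write x = 6 + 51·t and require 6 + 51·t ≡ 20 (mod 25), i.e. 51·t ≡ 20 − 6 ≡ 14 (mod 25). Since 51^(−1) ≡ 1 (mod 25) (51 ≡ 1 (mod 25)), t ≡ 1·14 ≡ 14 (mod 25). So x ≡ 6 + 51·14 = 720 (mod 1275).
  Combine with x ≡ 19 (mod 47): write x = 720 + 1275·t and require 720 + 1275·t ≡ 19 (mod 47), i.e. 1275·t ≡ 19 − 720 ≡ 4 (mod 47). Since 1275^(−1) ≡ 8 (mod 47) (1275 ≡ 6 (mod 47)), t ≡ 8·4 ≡ 32 (mod 47). So x ≡ 720 + 1275·32 = 41520 (mod 59925).
Unique solution in [0, 59925): x = 41520.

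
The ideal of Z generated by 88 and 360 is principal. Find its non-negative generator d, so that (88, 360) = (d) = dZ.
(88, 360) = (8); d = 8

In the PID Z, (a, b) is generated by gcd(a, b). Compute gcd(360, 88) with the extended Euclidean algorithm, tracking rows (r, s, t) with s·360 + t·88 = r:
  row A: (360, 1, 0)   [1·360 + 0·88 = 360]
  row B: (88, 0, 1)   [0·360 + 1·88 = 88]
  360 = 4·88 + 8   → row C = row A − 4·row B = (8, 1, −4)   [check: 1·360 − 4·88 = 8]
  88 = 11·8 + 0   → remainder 0, stop. gcd = 8 (last nonzero row C).
So gcd(88, 360) = 8, with Bézout identity 1·360 − 4·88 = 8. Containment (⊇): the Bézout identity exhibits 8 as an element of (88, 360), giving (8) ⊆ (88, 360). Containment (⊆): since 8 | 88 and 8 | 360 (88 = 8·11, 360 = 8·45), every Z-linear combination of 88 and 360 is divisible by 8, so (88, 360) ⊆ (8). Therefore (88, 360) = (8), d = 8.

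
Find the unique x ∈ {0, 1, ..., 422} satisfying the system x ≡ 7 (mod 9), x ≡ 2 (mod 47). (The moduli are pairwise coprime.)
x ≡ 331 (mod 423); the representative in [0, 423) is 331

The moduli 9, 47 are pairwise coprime, so by the CRT there is a unique solution mod 9·47 = 423.
Solve by successive substitution. Start with x ≡ 7 (mod 9).
  Combine with x ≡ 2 (mod 47): write x = 7 + 9·t and require 7 + 9·t ≡ 2 (mod 47), i.e. 9·t ≡ 2 − 7 ≡ 42 (mod 47). Since 9^(−1) ≡ 21 (mod 47), t ≡ 21·42 ≡ 36 (mod 47). So x ≡ 7 + 9·36 = 331 (mod 423).
Unique solution in [0, 423): x = 331.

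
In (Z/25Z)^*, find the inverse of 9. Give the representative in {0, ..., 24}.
Apply the extended Euclidean algorithm to (25, 9), tracking rows (r, s, t) with s·25 + t·9 = r. Each division r_prev = q·r_cur + r_new produces the new row as (previous row) − q·(current row):
  row A: (25, 1, 0)   [1·25 + 0·9 = 25]
  row B: (9, 0, 1)   [0·25 + 1·9 = 9]
  25 = 2·9 + 7   → row C = row A − 2·row B = (7, 1, −2)   [check: 1·25 − 2·9 = 7]
  9 = 1·7 + 2   → row D = row B − 1·row C = (2, −1, 3)   [check: −1·25 + 3·9 = 2]
  7 = 3·2 + 1   → row E = row C − 3·row D = (1, 4, −11)   [check: 4·25 − 11·9 = 1]
  2 = 2·1 + 0   → remainder 0, stop. gcd = 1 (last nonzero row E).
The gcd is 1, so 9 is invertible mod 25. The last nonzero row gives 4·25 − 11·9 = 1, so t = −11. So 9^(−1) ≡ −11 ≡ 14 (mod 25). Verify: 9 · 14 = 126 ≡ 1 (mod 25). ✓

Final answer: 9^(−1) ≡ 14 (mod 25)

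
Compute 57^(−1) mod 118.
Apply the extended Euclidean algorithm to (118, 57), tracking rows (r, s, t) with s·118 + t·57 = r. Each division r_prev = q·r_cur + r_new produces the new row as (previous row) − q·(current row):
  row A: (118, 1, 0)   [1·118 + 0·57 = 118]
  row B: (57, 0, 1)   [0·118 + 1·57 = 57]
  118 = 2·57 + 4   → row C = row A − 2·row B = (4, 1, −2)   [check: 1·118 − 2·57 = 4]
  57 = 14·4 + 1   → row D = row B − 14·row C = (1, −14, 29)   [check: −14·118 + 29·57 = 1]
  4 = 4·1 + 0   → remainder 0, stop. gcd = 1 (last nonzero row D).
The gcd is 1, so 57 is invertible mod 118. The last nonzero row gives −14·118 + 29·57 = 1, so t = 29. So 57^(−1) ≡ 29 (mod 118). Verify: 57 · 29 = 1653 ≡ 1 (mod 118). ✓

Final answer: 57^(−1) ≡ 29 (mod 118)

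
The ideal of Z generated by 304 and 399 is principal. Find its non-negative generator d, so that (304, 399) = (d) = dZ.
(304, 399) = (19); d = 19

In the PID Z, (a, b) is generated by gcd(a, b). Compute gcd(399, 304) with the extended Euclidean algorithm, tracking rows (r, s, t) with s·399 + t·304 = r:
  row A: (399, 1, 0)   [1·399 + 0·304 = 399]
  row B: (304, 0, 1)   [0·399 + 1·304 = 304]
  399 = 1·304 + 95   → row C = row A − 1·row B = (95, 1, −1)   [check: 1·399 − 1·304 = 95]
  304 = 3·95 + 19   → row D = row B − 3·row C = (19, −3, 4)   [check: −3·399 + 4·304 = 19]
  95 = 5·19 + 0   → remainder 0, stop. gcd = 19 (last nonzero row D).
So gcd(304, 399) = 19, with Bézout identity −3·399 + 4·304 = 19. Containment (⊇): the Bézout identity exhibits 19 as an element of (304, 399), giving (19) ⊆ (304, 399). Containment (⊆): since 19 | 304 and 19 | 399 (304 = 19·16, 399 = 19·21), every Z-linear combination of 304 and 399 is divisible by 19, so (304, 399) ⊆ (19). Therefore (304, 399) = (19), d = 19.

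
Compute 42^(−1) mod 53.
Apply the extended Euclidean algorithm to (53, 42), tracking rows (r, s, t) with s·53 + t·42 = r. Each division r_prev = q·r_cur + r_new produces the new row as (previous row) − q·(current row):
  row A: (53, 1, 0)   [1·53 + 0·42 = 53]
  row B: (42, 0, 1)   [0·53 + 1·42 = 42]
  53 = 1·42 + 11   → row C = row A − 1·row B = (11, 1, −1)   [check: 1·53 − 1·42 = 11]
  42 = 3·11 + 9   → row D = row B − 3·row C = (9, −3, 4)   [check: −3·53 + 4·42 = 9]
  11 = 1·9 + 2   → row E = row C − 1·row D = (2, 4, −5)   [check: 4·53 − 5·42 = 2]
  9 = 4·2 + 1   → row F = row D − 4·row E = (1, −19, 24)   [check: −19·53 + 24·42 = 1]
  2 = 2·1 + 0   → remainder 0, stop. gcd = 1 (last nonzero row F).
The gcd is 1, so 42 is invertible mod 53. The last nonzero row gives −19·53 + 24·42 = 1, so t = 24. So 42^(−1) ≡ 24 (mod 53). Verify: 42 · 24 = 1008 ≡ 1 (mod 53). ✓

Final answer: 42^(−1) ≡ 24 (mod 53)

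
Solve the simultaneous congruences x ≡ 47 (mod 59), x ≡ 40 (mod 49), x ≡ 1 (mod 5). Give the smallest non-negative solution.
The moduli 59, 49, 5 are pairwise coprime, so by the CRT there is a unique solution mod 59·49·5 = 14455.
Solve by successive substitution. Start with x ≡ 47 (mod 59).
  Combine with x ≡ 40 (mod 49): write x = 47 + 59·t and require 47 + 59·t ≡ 40 (mod 49), i.e. 59·t ≡ 40 − 47 ≡ 42 (mod 49). Since 59^(−1) ≡ 5 (mod 49) (59 ≡ 10 (mod 49)), t ≡ 5·42 ≡ 14 (mod 49). So x ≡ 47 + 59·14 = 873 (mod 2891).
  Combine with x ≡ 1 (mod 5): write x = 873 + 2891·t and require 873 + 2891·t ≡ 1 (mod 5), i.e. 2891·t ≡ 1 − 873 ≡ 3 (mod 5). Since 2891^(−1) ≡ 1 (mod 5) (2891 ≡ 1 (mod 5)), t ≡ 1·3 ≡ 3 (mod 5). So x ≡ 873 + 2891·3 = 9546 (mod 14455).
Unique solution in [0, 14455): x = 9546.

Final answer: x ≡ 9546 (mod 14455); the representative in [0, 14455) is 9546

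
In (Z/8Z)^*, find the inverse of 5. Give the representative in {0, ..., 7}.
5^(−1) ≡ 5 (mod 8)

Apply the extended Euclidean algorithm to (8, 5), tracking rows (r, s, t) with s·8 + t·5 = r. Each division r_prev = q·r_cur + r_new produces the new row as (previous row) − q·(current row):
  row A: (8, 1, 0)   [1·8 + 0·5 = 8]
  row B: (5, 0, 1)   [0·8 + 1·5 = 5]
  8 = 1·5 + 3   → row C = row A − 1·row B = (3, 1, −1)   [check: 1·8 − 1·5 = 3]
  5 = 1·3 + 2   → row D = row B − 1·row C = (2, −1, 2)   [check: −1·8 + 2·5 = 2]
  3 = 1·2 + 1   → row E = row C − 1·row D = (1, 2, −3)   [check: 2·8 − 3·5 = 1]
  2 = 2·1 + 0   → remainder 0, stop. gcd = 1 (last nonzero row E).
The gcd is 1, so 5 is invertible mod 8. The last nonzero row gives 2·8 − 3·5 = 1, so t = −3. So 5^(−1) ≡ −3 ≡ 5 (mod 8). Verify: 5 · 5 = 25 ≡ 1 (mod 8). ✓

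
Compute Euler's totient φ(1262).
φ(1262) = 630

φ is multiplicative, with φ(p^e) = p^e − p^(e−1). Factorise 1262 = 2 · 631. Then
  φ(1262) = (2 − 1) · (631 − 1) = 1 · 630 = 630.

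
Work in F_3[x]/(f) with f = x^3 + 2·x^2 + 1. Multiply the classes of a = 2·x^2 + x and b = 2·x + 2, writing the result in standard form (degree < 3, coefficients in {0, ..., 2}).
a · b ≡ x^2 + 2·x + 2 (mod f(x))

Multiply as integer polynomials: a · b = 4·x^3 + 6·x^2 + 2·x. Reducing coefficients mod 3: a · b ≡ x^3 + 2·x. Now divide by f(x) = x^3 + 2·x^2 + 1 in F_3[x], eliminating the leading term at each step:
  leading term x^3: subtract (1)·f(x) = x^3 + 2·x^2 + 1, leaving x^2 + 2·x + 2 (coefficients mod 3)
The degree is now < 3, so this is the remainder. Hence a · b ≡ x^2 + 2·x + 2 in F_3[x]/(f).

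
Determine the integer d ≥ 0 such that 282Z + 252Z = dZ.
(282, 252) = (6); d = 6

In the PID Z, (a, b) is generated by gcd(a, b). Compute gcd(282, 252) with the extended Euclidean algorithm, tracking rows (r, s, t) with s·282 + t·252 = r:
  row A: (282, 1, 0)   [1·282 + 0·252 = 282]
  row B: (252, 0, 1)   [0·282 + 1·252 = 252]
  282 = 1·252 + 30   → row C = row A − 1·row B = (30, 1, −1)   [check: 1·282 − 1·252 = 30]
  252 = 8·30 + 12   → row D = row B − 8·row C = (12, −8, 9)   [check: −8·282 + 9·252 = 12]
  30 = 2·12 + 6   → row E = row C − 2·row D = (6, 17, −19)   [check: 17·282 − 19·252 = 6]
  12 = 2·6 + 0   → remainder 0, stop. gcd = 6 (last nonzero row E).
So gcd(282, 252) = 6, with Bézout identity 17·282 − 19·252 = 6. Containment (⊇): the Bézout identity exhibits 6 as an element of (282, 252), giving (6) ⊆ (282, 252). Containment (⊆): since 6 | 282 and 6 | 252 (282 = 6·47, 252 = 6·42), every Z-linear combination of 282 and 252 is divisible by 6, so (282, 252) ⊆ (6). Therefore (282, 252) = (6), d = 6.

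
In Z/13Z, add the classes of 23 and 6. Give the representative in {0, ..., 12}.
3

Reduce the summands first: 23 ≡ 10 (mod 13), so 23 + 6 ≡ 10 + 6 (mod 13). 10 + 6 = 16; 16 = 1·13 + 3, so (23 + 6) mod 13 = 3.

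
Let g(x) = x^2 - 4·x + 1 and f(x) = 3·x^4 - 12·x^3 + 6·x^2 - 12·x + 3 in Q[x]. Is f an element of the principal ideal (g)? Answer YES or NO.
In Q[x] the ideal (g) consists of all multiples of g, so f ∈ (g) iff g | f, i.e. iff the remainder of f on division by g is 0. Divide f by g (g is monic, so eliminate the leading term of the running remainder at each step):
  leading term 3·x^4: subtract (3·x^2)·g(x) = 3·x^4 - 12·x^3 + 3·x^2, leaving 3·x^2 - 12·x + 3
  leading term 3·x^2: subtract (3)·g(x) = 3·x^2 - 12·x + 3, leaving 0
The remainder is 0, so f(x) = g(x) · h(x) with h(x) = 3·x^2 + 3. Hence g | f, i.e. f ∈ (g).

Final answer: YES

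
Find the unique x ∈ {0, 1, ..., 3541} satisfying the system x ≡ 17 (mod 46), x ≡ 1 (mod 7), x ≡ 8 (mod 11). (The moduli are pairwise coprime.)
The moduli 46, 7, 11 are pairwise coprime, so by the CRT there is a unique solution mod 46·7·11 = 3542.
Solve by successive substitution. Start with x ≡ 17 (mod 46).
  Combine with x ≡ 1 (mod 7): write x = 17 + 46·t and require 17 + 46·t ≡ 1 (mod 7), i.e. 46·t ≡ 1 − 17 ≡ 5 (mod 7). Since 46^(−1) ≡ 2 (mod 7) (46 ≡ 4 (mod 7)), t ≡ 2·5 ≡ 3 (mod 7). So x ≡ 17 + 46·3 = 155 (mod 322).
  Combine with x ≡ 8 (mod 11): write x = 155 + 322·t and require 155 + 322·t ≡ 8 (mod 11), i.e. 322·t ≡ 8 − 155 ≡ 7 (mod 11). Since 322^(−1) ≡ 4 (mod 11) (322 ≡ 3 (mod 11)), t ≡ 4·7 ≡ 6 (mod 11). So x ≡ 155 + 322·6 = 2087 (mod 3542).
Unique solution in [0, 3542): x = 2087.

Final answer: x ≡ 2087 (mod 3542); the representative in [0, 3542) is 2087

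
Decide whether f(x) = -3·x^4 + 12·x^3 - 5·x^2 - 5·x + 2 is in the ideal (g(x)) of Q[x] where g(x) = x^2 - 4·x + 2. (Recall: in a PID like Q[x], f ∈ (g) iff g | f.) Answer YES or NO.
In Q[x] the ideal (g) consists of all multiples of g, so f ∈ (g) iff g | f, i.e. iff the remainder of f on division by g is 0. Divide f by g (g is monic, so eliminate the leading term of the running remainder at each step):
  leading term -3·x^4: subtract (-3·x^2)·g(x) = -3·x^4 + 12·x^3 - 6·x^2, leaving x^2 - 5·x + 2
  leading term x^2: subtract (1)·g(x) = x^2 - 4·x + 2, leaving -x
The remainder r(x) = -x ≠ 0 (and deg r < deg g), so g ∤ f, i.e. f ∉ (g).

Final answer: NO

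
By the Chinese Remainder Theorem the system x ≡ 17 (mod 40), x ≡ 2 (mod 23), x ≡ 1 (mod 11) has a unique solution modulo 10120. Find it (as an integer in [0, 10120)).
The moduli 40, 23, 11 are pairwise coprime, so by the CRT there is a unique solution mod 40·23·11 = 10120.
Solve by successive substitution. Start with x ≡ 17 (mod 40).
  Combine with x ≡ 2 (mod 23): write x = 17 + 40·t and require 17 + 40·t ≡ 2 (mod 23), i.e. 40·t ≡ 2 − 17 ≡ 8 (mod 23). Since 40^(−1) ≡ 19 (mod 23) (40 ≡ 17 (mod 23)), t ≡ 19·8 ≡ 14 (mod 23). So x ≡ 17 + 40·14 = 577 (mod 920).
  Combine with x ≡ 1 (mod 11): write x = 577 + 920·t and require 577 + 920·t ≡ 1 (mod 11), i.e. 920·t ≡ 1 − 577 ≡ 7 (mod 11). Since 920^(−1) ≡ 8 (mod 11) (920 ≡ 7 (mod 11)), t ≡ 8·7 ≡ 1 (mod 11). So x ≡ 577 + 920·1 = 1497 (mod 10120).
Unique solution in [0, 10120): x = 1497.

Final answer: x ≡ 1497 (mod 10120); the representative in [0, 10120) is 1497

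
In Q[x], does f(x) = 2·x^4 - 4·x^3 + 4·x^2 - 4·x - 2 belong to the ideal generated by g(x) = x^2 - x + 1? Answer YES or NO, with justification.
NO

In Q[x] the ideal (g) consists of all multiples of g, so f ∈ (g) iff g | f, i.e. iff the remainder of f on division by g is 0. Divide f by g (g is monic, so eliminate the leading term of the running remainder at each step):
  leading term 2·x^4: subtract (2·x^2)·g(x) = 2·x^4 - 2·x^3 + 2·x^2, leaving -2·x^3 + 2·x^2 - 4·x - 2
  leading term -2·x^3: subtract (-2·x)·g(x) = -2·x^3 + 2·x^2 - 2·x, leaving -2·x - 2
The remainder r(x) = -2·x - 2 ≠ 0 (and deg r < deg g), so g ∤ f, i.e. f ∉ (g).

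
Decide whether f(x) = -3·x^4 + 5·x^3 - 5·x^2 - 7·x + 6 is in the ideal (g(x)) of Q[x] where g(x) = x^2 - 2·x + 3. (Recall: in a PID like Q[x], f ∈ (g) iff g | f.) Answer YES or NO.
In Q[x] the ideal (g) consists of all multiples of g, so f ∈ (g) iff g | f, i.e. iff the remainder of f on division by g is 0. Divide f by g (g is monic, so eliminate the leading term of the running remainder at each step):
  leading term -3·x^4: subtract (-3·x^2)·g(x) = -3·x^4 + 6·x^3 - 9·x^2, leaving -x^3 + 4·x^2 - 7·x + 6
  leading term -x^3: subtract (-x)·g(x) = -x^3 + 2·x^2 - 3·x, leaving 2·x^2 - 4·x + 6
  leading term 2·x^2: subtract (2)·g(x) = 2·x^2 - 4·x + 6, leaving 0
The remainder is 0, so f(x) = g(x) · h(x) with h(x) = -3·x^2 - x + 2. Hence g | f, i.e. f ∈ (g).

Final answer: YES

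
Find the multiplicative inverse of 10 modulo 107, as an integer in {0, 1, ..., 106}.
Apply the extended Euclidean algorithm to (107, 10), tracking rows (r, s, t) with s·107 + t·10 = r. Each division r_prev = q·r_cur + r_new produces the new row as (previous row) − q·(current row):
  row A: (107, 1, 0)   [1·107 + 0·10 = 107]
  row B: (10, 0, 1)   [0·107 + 1·10 = 10]
  107 = 10·10 + 7   → row C = row A − 10·row B = (7, 1, −10)   [check: 1·107 − 10·10 = 7]
  10 = 1·7 + 3   → row D = row B − 1·row C = (3, −1, 11)   [check: −1·107 + 11·10 = 3]
  7 = 2·3 + 1   → row E = row C − 2·row D = (1, 3, −32)   [check: 3·107 − 32·10 = 1]
  3 = 3·1 + 0   → remainder 0, stop. gcd = 1 (last nonzero row E).
The gcd is 1, so 10 is invertible mod 107. The last nonzero row gives 3·107 − 32·10 = 1, so t = −32. So 10^(−1) ≡ −32 ≡ 75 (mod 107). Verify: 10 · 75 = 750 ≡ 1 (mod 107). ✓

Final answer: 10^(−1) ≡ 75 (mod 107)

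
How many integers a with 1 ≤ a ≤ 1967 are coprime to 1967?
The number of a ∈ {1, ..., 1967} with gcd(a, 1967) = 1 is by definition Euler's totient φ(1967). φ is multiplicative, with φ(p^e) = p^e − p^(e−1). Factorise 1967 = 7 · 281. Then
  φ(1967) = (7 − 1) · (281 − 1) = 6 · 280 = 1680.
So there are 1680 such integers.

Final answer: 1680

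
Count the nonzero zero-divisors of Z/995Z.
In Z/995Z each nonzero element is either a unit (gcd with 995 is 1) or a zero-divisor (gcd > 1). The number of units is φ(995): factorise 995 = 5 · 199, so φ(995) = (5 − 1) · (199 − 1) = 4 · 198 = 792. The nonzero elements number 995 − 1 = 994. Hence the nonzero zero-divisors number 994 − 792 = 202.

Final answer: Z/995Z has 202 nonzero zero-divisors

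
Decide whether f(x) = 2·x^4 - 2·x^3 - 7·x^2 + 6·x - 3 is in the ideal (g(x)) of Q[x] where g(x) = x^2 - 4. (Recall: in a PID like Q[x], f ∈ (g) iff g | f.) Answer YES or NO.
In Q[x] the ideal (g) consists of all multiples of g, so f ∈ (g) iff g | f, i.e. iff the remainder of f on division by g is 0. Divide f by g (g is monic, so eliminate the leading term of the running remainder at each step):
  leading term 2·x^4: subtract (2·x^2)·g(x) = 2·x^4 - 8·x^2, leaving -2·x^3 + x^2 + 6·x - 3
  leading term -2·x^3: subtract (-2·x)·g(x) = -2·x^3 + 8·x, leaving x^2 - 2·x - 3
  leading term x^2: subtract (1)·g(x) = x^2 - 4, leaving 1 - 2·x
The remainder r(x) = 1 - 2·x ≠ 0 (and deg r < deg g), so g ∤ f, i.e. f ∉ (g).

Final answer: NO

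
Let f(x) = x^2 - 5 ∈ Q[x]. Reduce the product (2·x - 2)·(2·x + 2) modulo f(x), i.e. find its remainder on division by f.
First multiply in Q[x] without reducing: a · b = 4·x^2 - 4. Now divide by f(x) = x^2 - 5, eliminating the leading term at each step:
  leading term 4·x^2: subtract (4)·f(x) = 4·x^2 - 20, leaving 16
The degree is now < 2, so this is the remainder. Hence a · b ≡ 16 in Q[x]/(f).

Final answer: a · b ≡ 16 (mod f(x))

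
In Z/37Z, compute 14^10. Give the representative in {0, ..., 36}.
27

Use repeated squaring. Binary(10) = 1010. Walk through the bits of the exponent 10 left-to-right: at each bit after the leading one, square the running value, then multiply by 14 if the bit is 1 (always reducing mod 37):
  bit 1 = 1 (leading): start with 14.
  bit 2 = 0: square 14^2 = 196 ≡ 11 (mod 37).
  bit 3 = 1: square 11^2 = 121 ≡ 10; bit is 1, so multiply 10·14 = 140 ≡ 29 (mod 37).
  bit 4 = 0: square 29^2 = 841 ≡ 27 (mod 37).
Final value: 14^10 ≡ 27 (mod 37).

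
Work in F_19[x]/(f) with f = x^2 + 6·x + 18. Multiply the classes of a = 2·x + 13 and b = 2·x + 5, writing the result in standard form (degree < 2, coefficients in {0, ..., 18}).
Multiply as integer polynomials: a · b = 4·x^2 + 36·x + 65. Reducing coefficients mod 19: a · b ≡ 4·x^2 + 17·x + 8. Now divide by f(x) = x^2 + 6·x + 18 in F_19[x], eliminating the leading term at each step:
  leading term 4·x^2: subtract (4)·f(x) = 4·x^2 + 5·x + 15, leaving 12·x + 12 (coefficients mod 19)
The degree is now < 2, so this is the remainder. Hence a · b ≡ 12·x + 12 in F_19[x]/(f).

Final answer: a · b ≡ 12·x + 12 (mod f(x))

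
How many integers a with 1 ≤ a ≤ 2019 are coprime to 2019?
1344

The number of a ∈ {1, ..., 2019} with gcd(a, 2019) = 1 is by definition Euler's totient φ(2019). φ is multiplicative, with φ(p^e) = p^e − p^(e−1). Factorise 2019 = 3 · 673. Then
  φ(2019) = (3 − 1) · (673 − 1) = 2 · 672 = 1344.
So there are 1344 such integers.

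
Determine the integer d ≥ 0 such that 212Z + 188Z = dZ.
In the PID Z, (a, b) is generated by gcd(a, b). Compute gcd(212, 188) with the extended Euclidean algorithm, tracking rows (r, s, t) with s·212 + t·188 = r:
  row A: (212, 1, 0)   [1·212 + 0·188 = 212]
  row B: (188, 0, 1)   [0·212 + 1·188 = 188]
  212 = 1·188 + 24   → row C = row A − 1·row B = (24, 1, −1)   [check: 1·212 − 1·188 = 24]
  188 = 7·24 + 20   → row D = row B − 7·row C = (20, −7, 8)   [check: −7·212 + 8·188 = 20]
  24 = 1·20 + 4   → row E = row C − 1·row D = (4, 8, −9)   [check: 8·212 − 9·188 = 4]
  20 = 5·4 + 0   → remainder 0, stop. gcd = 4 (last nonzero row E).
So gcd(212, 188) = 4, with Bézout identity 8·212 − 9·188 = 4. Containment (⊇): the Bézout identity exhibits 4 as an element of (212, 188), giving (4) ⊆ (212, 188). Containment (⊆): since 4 | 212 and 4 | 188 (212 = 4·53, 188 = 4·47), every Z-linear combination of 212 and 188 is divisible by 4, so (212, 188) ⊆ (4). Therefore (212, 188) = (4), d = 4.

Final answer: (212, 188) = (4); d = 4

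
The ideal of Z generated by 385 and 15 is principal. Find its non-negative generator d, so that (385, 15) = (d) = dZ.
In the PID Z, (a, b) is generated by gcd(a, b). Compute gcd(385, 15) with the extended Euclidean algorithm, tracking rows (r, s, t) with s·385 + t·15 = r:
  row A: (385, 1, 0)   [1·385 + 0·15 = 385]
  row B: (15, 0, 1)   [0·385 + 1·15 = 15]
  385 = 25·15 + 10   → row C = row A − 25·row B = (10, 1, −25)   [check: 1·385 − 25·15 = 10]
  15 = 1·10 + 5   → row D = row B − 1·row C = (5, −1, 26)   [check: −1·385 + 26·15 = 5]
  10 = 2·5 + 0   → remainder 0, stop. gcd = 5 (last nonzero row D).
So gcd(385, 15) = 5, with Bézout identity −1·385 + 26·15 = 5. Containment (⊇): the Bézout identity exhibits 5 as an element of (385, 15), giving (5) ⊆ (385, 15). Containment (⊆): since 5 | 385 and 5 | 15 (385 = 5·77, 15 = 5·3), every Z-linear combination of 385 and 15 is divisible by 5, so (385, 15) ⊆ (5). Therefore (385, 15) = (5), d = 5.

Final answer: (385, 15) = (5); d = 5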